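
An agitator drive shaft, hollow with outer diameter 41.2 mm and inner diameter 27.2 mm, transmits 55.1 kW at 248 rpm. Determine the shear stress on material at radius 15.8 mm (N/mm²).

146 N/mm²

ω = 2π·248/60 = 25.97 rad/s, so T = P/ω = 55.1×10³ / 25.97 = 2122 N·m.
J = π(d_o⁴ − d_i⁴)/32 = π(0.0412⁴ − 0.0272⁴)/32 = 2.291×10^-7 m⁴.
Shear stress varies linearly with radius: τ = T·r/J = 2122 × 0.0158 / 2.291×10^-7 = 1.463×10^8 Pa.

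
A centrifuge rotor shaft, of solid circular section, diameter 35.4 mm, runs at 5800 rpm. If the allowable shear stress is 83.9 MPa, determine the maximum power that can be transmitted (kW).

J = πd⁴/32 = π(0.0354)⁴/32 = 1.542×10^-7 m⁴.
T_max = τ_allow·J/r = 8.39×10^7 × 1.542×10^-7 / 0.0177 = 730.8 N·m.
ω = 2π·5800/60 = 607.4 rad/s, so P_max = T_max·ω = 4.439×10^5 W.

444 kW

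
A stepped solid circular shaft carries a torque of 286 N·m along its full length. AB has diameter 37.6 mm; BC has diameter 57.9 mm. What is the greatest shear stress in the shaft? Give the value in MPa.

27.4 MPa

Under the same torque, τ_max = 16T/(πd³) is largest where d is smallest — segment AB (d = 37.6 mm).
τ_max = 16·286.0/(π·(0.0376)³) = 2.740×10^7 Pa.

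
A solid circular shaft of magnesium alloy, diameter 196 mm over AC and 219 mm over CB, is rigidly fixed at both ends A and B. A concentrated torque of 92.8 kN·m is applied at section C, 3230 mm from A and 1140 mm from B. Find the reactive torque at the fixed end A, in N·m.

Compatibility: T_A·a/J_AC = T_B·b/J_CB with T_A + T_B = T₀.
J_AC = 1.45×10^-4 m⁴, J_CB = 2.26×10^-4 m⁴, so T_A = T₀·(J_AC/a)/((J_AC/a)+(J_CB/b)) = 17130 N·m, T_B = 75670 N·m.

17100 N·m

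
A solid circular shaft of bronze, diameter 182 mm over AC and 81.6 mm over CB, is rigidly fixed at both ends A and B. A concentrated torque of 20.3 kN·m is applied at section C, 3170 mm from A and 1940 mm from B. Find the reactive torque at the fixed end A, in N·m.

19000 N·m

Compatibility: T_A·a/J_AC = T_B·b/J_CB with T_A + T_B = T₀.
J_AC = 1.08×10^-4 m⁴, J_CB = 4.35×10^-6 m⁴, so T_A = T₀·(J_AC/a)/((J_AC/a)+(J_CB/b)) = 19040 N·m, T_B = 1257 N·m.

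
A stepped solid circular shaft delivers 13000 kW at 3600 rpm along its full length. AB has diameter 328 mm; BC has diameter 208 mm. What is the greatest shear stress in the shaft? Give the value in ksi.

ω = 2π·3600/60 = 377.0 rad/s, so T = P/ω = 13000×10³ / 377.0 = 34480 N·m.
Under the same torque, τ_max = 16T/(πd³) is largest where d is smallest — segment BC (d = 208 mm).
τ_max = 16·34480/(π·(0.208)³) = 1.952×10^7 Pa.

2.83 ksi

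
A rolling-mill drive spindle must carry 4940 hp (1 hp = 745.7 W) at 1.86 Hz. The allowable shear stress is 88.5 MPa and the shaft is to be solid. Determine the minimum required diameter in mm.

263 mm

ω = 2π·1.86 = 11.69 rad/s, so T = P/ω = 4940×745.7 / 11.69 = 315200 N·m.
For a solid shaft τ_max = 16T/(πd³), so d = (16T/(π τ_allow))^(1/3) = (16·315200/(π·8.85×10^7))^(1/3) = 0.2627 m.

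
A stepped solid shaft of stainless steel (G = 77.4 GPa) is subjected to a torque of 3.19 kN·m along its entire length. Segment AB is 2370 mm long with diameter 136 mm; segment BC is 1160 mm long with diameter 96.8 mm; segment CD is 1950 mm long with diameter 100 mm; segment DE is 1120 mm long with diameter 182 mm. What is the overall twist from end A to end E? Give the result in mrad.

17.1 mrad

J_AB = π(0.136)⁴/32 = 3.36×10^-5 m⁴; J_BC = π(0.0968)⁴/32 = 8.62×10^-6 m⁴; J_CD = π(0.100)⁴/32 = 9.82×10^-6 m⁴; J_DE = π(0.182)⁴/32 = 1.08×10^-4 m⁴.
θ = (T/G)·Σ L_i/J_i = (3190/77.4×10⁹)·(2.37/3.36×10^-5 + 1.16/8.62×10^-6 + 1.95/9.82×10^-6 + 1.12/1.08×10^-4) = 0.01707 rad.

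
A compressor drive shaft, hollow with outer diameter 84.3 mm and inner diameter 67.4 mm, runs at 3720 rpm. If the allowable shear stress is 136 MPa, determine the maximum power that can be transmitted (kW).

J = π(d_o⁴ − d_i⁴)/32 = π(0.0843⁴ − 0.0674⁴)/32 = 2.932×10^-6 m⁴.
T_max = τ_allow·J/r = 1.36×10^8 × 2.932×10^-6 / 0.0421 = 9460 N·m.
ω = 2π·3720/60 = 389.6 rad/s, so P_max = T_max·ω = 3.685×10^6 W.

3690 kW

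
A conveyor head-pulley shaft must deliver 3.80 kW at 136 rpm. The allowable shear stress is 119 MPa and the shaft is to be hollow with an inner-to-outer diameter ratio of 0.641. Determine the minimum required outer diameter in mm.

24.0 mm

ω = 2π·136/60 = 14.24 rad/s, so T = P/ω = 3.80×10³ / 14.24 = 266.8 N·m.
For a hollow shaft with d_i/d_o = 0.641: τ_max = 16T/(π d_o³ (1−k⁴)), so d_o = [16T/(π τ_allow (1−k⁴))]^(1/3) = [16·266.8/(π·1.19×10^8·0.8312)]^(1/3) = 0.02395 m.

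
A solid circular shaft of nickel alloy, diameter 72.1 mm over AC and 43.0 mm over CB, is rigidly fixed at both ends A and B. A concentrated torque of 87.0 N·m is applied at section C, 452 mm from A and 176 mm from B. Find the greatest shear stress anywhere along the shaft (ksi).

0.198 ksi

Compatibility: T_A·a/J_AC = T_B·b/J_CB with T_A + T_B = T₀.
J_AC = 2.65×10^-6 m⁴, J_CB = 3.36×10^-7 m⁴, so T_A = T₀·(J_AC/a)/((J_AC/a)+(J_CB/b)) = 65.67 N·m, T_B = 21.33 N·m.
τ in each portion: τ_AC = 8.92×10^5 Pa, τ_CB = 1.37×10^6 Pa; maximum is in CB.
τ_max = T_CB·r/J = 21.33·0.0215/3.36×10^-7 = 1.367×10^6 Pa.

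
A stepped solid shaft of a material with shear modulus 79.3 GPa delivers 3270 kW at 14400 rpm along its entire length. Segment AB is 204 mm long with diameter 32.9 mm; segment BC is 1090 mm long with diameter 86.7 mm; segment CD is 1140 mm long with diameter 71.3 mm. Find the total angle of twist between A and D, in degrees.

3.79°

ω = 2π·14400/60 = 1508 rad/s, so T = P/ω = 3270×10³ / 1508 = 2168 N·m.
J_AB = π(0.0329)⁴/32 = 1.15×10^-7 m⁴; J_BC = π(0.0867)⁴/32 = 5.55×10^-6 m⁴; J_CD = π(0.0713)⁴/32 = 2.54×10^-6 m⁴.
θ = (T/G)·Σ L_i/J_i = (2168/79.3×10⁹)·(0.204/1.15×10^-7 + 1.09/5.55×10^-6 + 1.14/2.54×10^-6) = 0.06616 rad.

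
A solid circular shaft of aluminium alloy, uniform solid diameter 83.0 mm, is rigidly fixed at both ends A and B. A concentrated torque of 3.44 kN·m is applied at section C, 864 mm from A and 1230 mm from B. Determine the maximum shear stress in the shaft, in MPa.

With uniform GJ and both ends fixed, compatibility θ_AC = θ_CB gives T_A·a = T_B·b, together with T_A + T_B = T₀.
T_A = T₀·b/(a+b) = 3440·1230/2094 = 2021 N·m; T_B = 1419 N·m.
τ in each portion: τ_AC = 1.80×10^7 Pa, τ_CB = 1.26×10^7 Pa; maximum is in AC.
τ_max = T_AC·r/J = 2021·0.0415/4.66×10^-6 = 1.800×10^7 Pa.

18.0 MPa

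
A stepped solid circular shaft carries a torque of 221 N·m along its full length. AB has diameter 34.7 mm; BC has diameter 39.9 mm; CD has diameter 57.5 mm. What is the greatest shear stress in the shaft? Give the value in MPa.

Under the same torque, τ_max = 16T/(πd³) is largest where d is smallest — segment AB (d = 34.7 mm).
τ_max = 16·221.0/(π·(0.0347)³) = 2.694×10^7 Pa.

26.9 MPa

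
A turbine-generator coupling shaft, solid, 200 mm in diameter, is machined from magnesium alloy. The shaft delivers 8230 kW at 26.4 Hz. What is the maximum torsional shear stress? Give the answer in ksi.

ω = 2π·26.4 = 165.9 rad/s, so T = P/ω = 8230×10³ / 165.9 = 49620 N·m.
J = πd⁴/32 = π(0.200)⁴/32 = 1.571×10^-4 m⁴.
τ_max = T·r/J = 49620 × 0.100 / 1.571×10^-4 = 3.159×10^7 Pa.

4.58 ksi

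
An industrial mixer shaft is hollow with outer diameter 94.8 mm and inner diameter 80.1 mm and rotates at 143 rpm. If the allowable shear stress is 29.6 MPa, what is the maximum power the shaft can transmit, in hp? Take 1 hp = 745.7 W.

J = π(d_o⁴ − d_i⁴)/32 = π(0.0948⁴ − 0.0801⁴)/32 = 3.888×10^-6 m⁴.
T_max = τ_allow·J/r = 2.96×10^7 × 3.888×10^-6 / 0.0474 = 2428 N·m.
ω = 2π·143/60 = 14.97 rad/s, so P_max = T_max·ω = 3.636×10^4 W.

48.8 hp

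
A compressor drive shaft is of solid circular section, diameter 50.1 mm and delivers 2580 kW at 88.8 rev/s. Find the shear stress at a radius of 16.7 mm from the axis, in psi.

18100 psi

ω = 2π·88.8 = 557.9 rad/s, so T = P/ω = 2580×10³ / 557.9 = 4624 N·m.
J = πd⁴/32 = π(0.0501)⁴/32 = 6.185×10^-7 m⁴.
Shear stress varies linearly with radius: τ = T·r/J = 4624 × 0.0167 / 6.185×10^-7 = 1.249×10^8 Pa.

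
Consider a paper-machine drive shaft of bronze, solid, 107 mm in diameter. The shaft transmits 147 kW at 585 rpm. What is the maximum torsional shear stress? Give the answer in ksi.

1.45 ksi

ω = 2π·585/60 = 61.26 rad/s, so T = P/ω = 147×10³ / 61.26 = 2400 N·m.
J = πd⁴/32 = π(0.107)⁴/32 = 1.287×10^-5 m⁴.
τ_max = T·r/J = 2400 × 0.0535 / 1.287×10^-5 = 9.976×10^6 Pa.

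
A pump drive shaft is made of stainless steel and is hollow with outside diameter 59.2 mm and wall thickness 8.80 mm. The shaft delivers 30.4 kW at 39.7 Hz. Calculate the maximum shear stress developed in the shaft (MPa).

ω = 2π·39.7 = 249.4 rad/s, so T = P/ω = 30.4×10³ / 249.4 = 121.9 N·m.
J = π(d_o⁴ − d_i⁴)/32 = π(0.0592⁴ − 0.0416⁴)/32 = 9.118×10^-7 m⁴.
τ_max = T·r/J = 121.9 × 0.0296 / 9.118×10^-7 = 3.956×10^6 Pa.

3.96 MPa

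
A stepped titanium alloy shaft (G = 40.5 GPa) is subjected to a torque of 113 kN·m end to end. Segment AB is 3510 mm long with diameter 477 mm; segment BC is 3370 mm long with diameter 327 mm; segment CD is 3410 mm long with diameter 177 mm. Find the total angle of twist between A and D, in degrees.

6.25°

J_AB = π(0.477)⁴/32 = 5.08×10^-3 m⁴; J_BC = π(0.327)⁴/32 = 1.12×10^-3 m⁴; J_CD = π(0.177)⁴/32 = 9.64×10^-5 m⁴.
θ = (T/G)·Σ L_i/J_i = (113000/40.5×10⁹)·(3.51/5.08×10^-3 + 3.37/1.12×10^-3 + 3.41/9.64×10^-5) = 0.1090 rad.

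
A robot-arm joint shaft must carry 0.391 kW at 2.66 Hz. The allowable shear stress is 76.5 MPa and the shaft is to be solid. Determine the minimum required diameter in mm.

ω = 2π·2.66 = 16.71 rad/s, so T = P/ω = 0.391×10³ / 16.71 = 23.39 N·m.
For a solid shaft τ_max = 16T/(πd³), so d = (16T/(π τ_allow))^(1/3) = (16·23.39/(π·7.65×10^7))^(1/3) = 0.01159 m.

11.6 mm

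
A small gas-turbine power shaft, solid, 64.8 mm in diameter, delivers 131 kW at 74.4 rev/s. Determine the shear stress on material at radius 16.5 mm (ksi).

ω = 2π·74.4 = 467.5 rad/s, so T = P/ω = 131×10³ / 467.5 = 280.2 N·m.
J = πd⁴/32 = π(0.0648)⁴/32 = 1.731×10^-6 m⁴.
Shear stress varies linearly with radius: τ = T·r/J = 280.2 × 0.0165 / 1.731×10^-6 = 2.671×10^6 Pa.

0.387 ksi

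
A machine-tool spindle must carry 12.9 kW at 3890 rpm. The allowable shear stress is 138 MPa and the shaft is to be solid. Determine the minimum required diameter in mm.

10.5 mm

ω = 2π·3890/60 = 407.4 rad/s, so T = P/ω = 12.9×10³ / 407.4 = 31.67 N·m.
For a solid shaft τ_max = 16T/(πd³), so d = (16T/(π τ_allow))^(1/3) = (16·31.67/(π·1.38×10^8))^(1/3) = 0.01053 m.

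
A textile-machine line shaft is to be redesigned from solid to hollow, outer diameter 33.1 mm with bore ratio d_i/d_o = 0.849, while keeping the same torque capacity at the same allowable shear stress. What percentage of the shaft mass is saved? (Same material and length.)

54.5 %

Equal τ_max and T ⇒ the solid shaft needs d_s³ = d_o³(1−k⁴), so d_s = 33.1·(1−0.849⁴)^(1/3) = 25.92 mm.
Area ratio A_h/A_s = d_o²(1−k²)/d_s² = (1−k²)/(1−k⁴)^(2/3) = 0.4551.
Mass saving = 1 − 0.4551 = 54.5 %.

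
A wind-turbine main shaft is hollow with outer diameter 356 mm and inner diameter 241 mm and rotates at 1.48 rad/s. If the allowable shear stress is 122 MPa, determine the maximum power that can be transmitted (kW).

J = π(d_o⁴ − d_i⁴)/32 = π(0.356⁴ − 0.241⁴)/32 = 1.246×10^-3 m⁴.
T_max = τ_allow·J/r = 1.22×10^8 × 1.246×10^-3 / 0.178 = 853800 N·m.
ω = 1.48 rad/s, so P_max = T_max·ω = 1.264×10^6 W.

1260 kW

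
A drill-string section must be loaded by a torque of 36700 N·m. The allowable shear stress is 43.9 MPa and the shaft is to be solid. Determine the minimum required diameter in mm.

For a solid shaft τ_max = 16T/(πd³), so d = (16T/(π τ_allow))^(1/3) = (16·36700/(π·4.39×10^7))^(1/3) = 0.1621 m.

162 mm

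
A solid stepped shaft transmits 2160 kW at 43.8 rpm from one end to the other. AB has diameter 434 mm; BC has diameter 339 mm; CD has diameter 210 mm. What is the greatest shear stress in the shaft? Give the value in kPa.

ω = 2π·43.8/60 = 4.587 rad/s, so T = P/ω = 2160×10³ / 4.587 = 470900 N·m.
Under the same torque, τ_max = 16T/(πd³) is largest where d is smallest — segment CD (d = 210 mm).
τ_max = 16·470900/(π·(0.210)³) = 2.590×10^8 Pa.

259000 kPa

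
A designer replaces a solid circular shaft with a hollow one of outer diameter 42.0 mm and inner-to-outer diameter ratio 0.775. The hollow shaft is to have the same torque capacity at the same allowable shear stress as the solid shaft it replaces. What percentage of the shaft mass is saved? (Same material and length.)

Equal τ_max and T ⇒ the solid shaft needs d_s³ = d_o³(1−k⁴), so d_s = 42.0·(1−0.775⁴)^(1/3) = 36.18 mm.
Area ratio A_h/A_s = d_o²(1−k²)/d_s² = (1−k²)/(1−k⁴)^(2/3) = 0.5382.
Mass saving = 1 − 0.5382 = 46.2 %.

46.2 %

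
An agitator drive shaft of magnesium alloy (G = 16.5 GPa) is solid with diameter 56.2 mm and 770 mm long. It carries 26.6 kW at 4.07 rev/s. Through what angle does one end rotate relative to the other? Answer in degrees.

ω = 2π·4.07 = 25.57 rad/s, so T = P/ω = 26.6×10³ / 25.57 = 1040 N·m.
J = πd⁴/32 = π(0.0562)⁴/32 = 9.794×10^-7 m⁴.
θ = T·L/(G·J) = 1040 × 0.770 / (16.5×10⁹ × 9.794×10^-7) = 0.04956 rad.

2.84°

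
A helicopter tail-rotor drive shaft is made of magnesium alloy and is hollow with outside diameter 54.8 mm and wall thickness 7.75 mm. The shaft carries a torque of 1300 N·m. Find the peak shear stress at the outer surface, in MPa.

54.7 MPa

J = π(d_o⁴ − d_i⁴)/32 = π(0.0548⁴ − 0.0393⁴)/32 = 6.512×10^-7 m⁴.
τ_max = T·r/J = 1300 × 0.0274 / 6.512×10^-7 = 5.470×10^7 Pa.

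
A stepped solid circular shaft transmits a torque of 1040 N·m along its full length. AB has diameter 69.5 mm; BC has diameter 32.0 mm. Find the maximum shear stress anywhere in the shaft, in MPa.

Under the same torque, τ_max = 16T/(πd³) is largest where d is smallest — segment BC (d = 32.0 mm).
τ_max = 16·1040/(π·(0.0320)³) = 1.616×10^8 Pa.

162 MPa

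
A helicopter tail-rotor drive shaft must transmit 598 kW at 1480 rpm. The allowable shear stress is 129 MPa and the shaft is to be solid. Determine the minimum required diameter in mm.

ω = 2π·1480/60 = 155.0 rad/s, so T = P/ω = 598×10³ / 155.0 = 3858 N·m.
For a solid shaft τ_max = 16T/(πd³), so d = (16T/(π τ_allow))^(1/3) = (16·3858/(π·1.29×10^8))^(1/3) = 0.05341 m.

53.4 mm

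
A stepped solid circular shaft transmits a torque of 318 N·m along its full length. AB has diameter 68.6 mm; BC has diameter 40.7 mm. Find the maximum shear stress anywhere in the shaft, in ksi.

Under the same torque, τ_max = 16T/(πd³) is largest where d is smallest — segment BC (d = 40.7 mm).
τ_max = 16·318.0/(π·(0.0407)³) = 2.402×10^7 Pa.

3.48 ksi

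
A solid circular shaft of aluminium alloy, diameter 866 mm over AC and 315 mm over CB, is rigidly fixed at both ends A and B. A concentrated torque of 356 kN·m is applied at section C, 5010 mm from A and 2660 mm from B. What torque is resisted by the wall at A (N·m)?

Compatibility: T_A·a/J_AC = T_B·b/J_CB with T_A + T_B = T₀.
J_AC = 0.0552 m⁴, J_CB = 9.67×10^-4 m⁴, so T_A = T₀·(J_AC/a)/((J_AC/a)+(J_CB/b)) = 344600 N·m, T_B = 11360 N·m.

345000 N·m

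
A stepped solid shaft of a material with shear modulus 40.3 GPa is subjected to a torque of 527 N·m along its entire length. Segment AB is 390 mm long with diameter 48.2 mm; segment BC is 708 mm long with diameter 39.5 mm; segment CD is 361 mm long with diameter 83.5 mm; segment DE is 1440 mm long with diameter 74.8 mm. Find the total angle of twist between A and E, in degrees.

3.18°

J_AB = π(0.0482)⁴/32 = 5.30×10^-7 m⁴; J_BC = π(0.0395)⁴/32 = 2.39×10^-7 m⁴; J_CD = π(0.0835)⁴/32 = 4.77×10^-6 m⁴; J_DE = π(0.0748)⁴/32 = 3.07×10^-6 m⁴.
θ = (T/G)·Σ L_i/J_i = (527.0/40.3×10⁹)·(0.390/5.30×10^-7 + 0.708/2.39×10^-7 + 0.361/4.77×10^-6 + 1.44/3.07×10^-6) = 0.05548 rad.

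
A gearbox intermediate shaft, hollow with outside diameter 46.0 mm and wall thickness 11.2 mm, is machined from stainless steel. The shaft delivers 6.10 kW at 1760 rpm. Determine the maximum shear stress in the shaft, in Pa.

1.86e6 Pa

ω = 2π·1760/60 = 184.3 rad/s, so T = P/ω = 6.10×10³ / 184.3 = 33.10 N·m.
J = π(d_o⁴ − d_i⁴)/32 = π(0.0460⁴ − 0.0236⁴)/32 = 4.091×10^-7 m⁴.
τ_max = T·r/J = 33.10 × 0.0230 / 4.091×10^-7 = 1.861×10^6 Pa.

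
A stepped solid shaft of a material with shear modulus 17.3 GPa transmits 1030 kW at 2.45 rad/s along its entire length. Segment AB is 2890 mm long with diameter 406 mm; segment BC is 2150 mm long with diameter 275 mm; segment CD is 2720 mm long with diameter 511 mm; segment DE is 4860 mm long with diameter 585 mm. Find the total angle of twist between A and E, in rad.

ω = 2.45 rad/s, so T = P/ω = 1030×10³ / 2.450 = 420400 N·m.
J_AB = π(0.406)⁴/32 = 2.67×10^-3 m⁴; J_BC = π(0.275)⁴/32 = 5.61×10^-4 m⁴; J_CD = π(0.511)⁴/32 = 6.69×10^-3 m⁴; J_DE = π(0.585)⁴/32 = 0.0115 m⁴.
θ = (T/G)·Σ L_i/J_i = (420400/17.3×10⁹)·(2.89/2.67×10^-3 + 2.15/5.61×10^-4 + 2.72/6.69×10^-3 + 4.86/0.0115) = 0.1395 rad.

0.140 rad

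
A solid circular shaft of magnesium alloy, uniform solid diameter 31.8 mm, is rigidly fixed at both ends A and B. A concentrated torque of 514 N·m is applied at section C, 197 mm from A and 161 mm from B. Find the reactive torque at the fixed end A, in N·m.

With uniform GJ and both ends fixed, compatibility θ_AC = θ_CB gives T_A·a = T_B·b, together with T_A + T_B = T₀.
T_A = T₀·b/(a+b) = 514.0·161/358.0 = 231.2 N·m; T_B = 282.8 N·m.

231 N·m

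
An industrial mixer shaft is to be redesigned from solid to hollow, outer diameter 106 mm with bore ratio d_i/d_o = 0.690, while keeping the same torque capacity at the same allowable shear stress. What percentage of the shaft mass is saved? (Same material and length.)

Equal τ_max and T ⇒ the solid shaft needs d_s³ = d_o³(1−k⁴), so d_s = 106·(1−0.690⁴)^(1/3) = 97.30 mm.
Area ratio A_h/A_s = d_o²(1−k²)/d_s² = (1−k²)/(1−k⁴)^(2/3) = 0.6218.
Mass saving = 1 − 0.6218 = 37.8 %.

37.8 %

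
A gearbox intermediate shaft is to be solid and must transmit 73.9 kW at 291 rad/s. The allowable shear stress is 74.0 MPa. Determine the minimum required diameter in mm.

ω = 291 rad/s, so T = P/ω = 73.9×10³ / 291.0 = 254.0 N·m.
For a solid shaft τ_max = 16T/(πd³), so d = (16T/(π τ_allow))^(1/3) = (16·254.0/(π·7.40×10^7))^(1/3) = 0.02595 m.

26.0 mm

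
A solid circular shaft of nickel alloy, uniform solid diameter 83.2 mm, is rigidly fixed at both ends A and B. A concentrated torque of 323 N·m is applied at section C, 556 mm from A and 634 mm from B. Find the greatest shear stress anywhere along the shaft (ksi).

With uniform GJ and both ends fixed, compatibility θ_AC = θ_CB gives T_A·a = T_B·b, together with T_A + T_B = T₀.
T_A = T₀·b/(a+b) = 323.0·634/1190 = 172.1 N·m; T_B = 150.9 N·m.
τ in each portion: τ_AC = 1.52×10^6 Pa, τ_CB = 1.33×10^6 Pa; maximum is in AC.
τ_max = T_AC·r/J = 172.1·0.0416/4.70×10^-6 = 1.522×10^6 Pa.

0.221 ksi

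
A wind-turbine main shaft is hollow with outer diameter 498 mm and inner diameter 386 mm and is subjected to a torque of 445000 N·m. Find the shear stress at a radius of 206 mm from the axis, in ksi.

3.45 ksi

J = π(d_o⁴ − d_i⁴)/32 = π(0.498⁴ − 0.386⁴)/32 = 3.859×10^-3 m⁴.
Shear stress varies linearly with radius: τ = T·r/J = 445000 × 0.206 / 3.859×10^-3 = 2.376×10^7 Pa.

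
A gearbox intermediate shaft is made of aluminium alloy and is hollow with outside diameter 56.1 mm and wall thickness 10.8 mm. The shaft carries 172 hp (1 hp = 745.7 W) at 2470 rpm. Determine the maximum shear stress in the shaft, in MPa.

16.7 MPa

ω = 2π·2470/60 = 258.7 rad/s, so T = P/ω = 172×745.7 / 258.7 = 495.9 N·m.
J = π(d_o⁴ − d_i⁴)/32 = π(0.0561⁴ − 0.0345⁴)/32 = 8.333×10^-7 m⁴.
τ_max = T·r/J = 495.9 × 0.0281 / 8.333×10^-7 = 1.669×10^7 Pa.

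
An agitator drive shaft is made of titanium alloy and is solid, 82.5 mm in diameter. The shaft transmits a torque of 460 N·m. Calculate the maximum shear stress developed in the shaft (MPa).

J = πd⁴/32 = π(0.0825)⁴/32 = 4.548×10^-6 m⁴.
τ_max = T·r/J = 460.0 × 0.0413 / 4.548×10^-6 = 4.172×10^6 Pa.

4.17 MPa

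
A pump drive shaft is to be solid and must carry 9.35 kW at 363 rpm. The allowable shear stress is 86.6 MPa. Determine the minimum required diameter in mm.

24.4 mm

ω = 2π·363/60 = 38.01 rad/s, so T = P/ω = 9.35×10³ / 38.01 = 246.0 N·m.
For a solid shaft τ_max = 16T/(πd³), so d = (16T/(π τ_allow))^(1/3) = (16·246.0/(π·8.66×10^7))^(1/3) = 0.02437 m.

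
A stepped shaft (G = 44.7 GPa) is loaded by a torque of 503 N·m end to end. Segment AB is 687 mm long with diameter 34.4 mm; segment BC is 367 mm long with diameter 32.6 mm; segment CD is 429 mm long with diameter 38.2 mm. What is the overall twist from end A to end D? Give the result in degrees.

J_AB = π(0.0344)⁴/32 = 1.37×10^-7 m⁴; J_BC = π(0.0326)⁴/32 = 1.11×10^-7 m⁴; J_CD = π(0.0382)⁴/32 = 2.09×10^-7 m⁴.
θ = (T/G)·Σ L_i/J_i = (503.0/44.7×10⁹)·(0.687/1.37×10^-7 + 0.367/1.11×10^-7 + 0.429/2.09×10^-7) = 0.1166 rad.

6.68°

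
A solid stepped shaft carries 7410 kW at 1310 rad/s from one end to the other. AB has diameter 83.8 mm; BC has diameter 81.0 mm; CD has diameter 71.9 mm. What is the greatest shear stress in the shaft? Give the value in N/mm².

ω = 1310 rad/s, so T = P/ω = 7410×10³ / 1310 = 5656 N·m.
Under the same torque, τ_max = 16T/(πd³) is largest where d is smallest — segment CD (d = 71.9 mm).
τ_max = 16·5656/(π·(0.0719)³) = 7.751×10^7 Pa.

77.5 N/mm²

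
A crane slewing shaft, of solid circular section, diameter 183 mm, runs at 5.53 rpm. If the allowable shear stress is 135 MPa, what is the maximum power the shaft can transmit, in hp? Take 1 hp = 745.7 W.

126 hp

J = πd⁴/32 = π(0.183)⁴/32 = 1.101×10^-4 m⁴.
T_max = τ_allow·J/r = 1.35×10^8 × 1.101×10^-4 / 0.0915 = 162400 N·m.
ω = 2π·5.53/60 = 0.5791 rad/s, so P_max = T_max·ω = 9.407×10^4 W.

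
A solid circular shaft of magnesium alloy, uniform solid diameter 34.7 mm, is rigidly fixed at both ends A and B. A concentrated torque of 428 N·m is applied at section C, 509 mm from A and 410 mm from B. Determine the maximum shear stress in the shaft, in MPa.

28.9 MPa

With uniform GJ and both ends fixed, compatibility θ_AC = θ_CB gives T_A·a = T_B·b, together with T_A + T_B = T₀.
T_A = T₀·b/(a+b) = 428.0·410/919.0 = 190.9 N·m; T_B = 237.1 N·m.
τ in each portion: τ_AC = 2.33×10^7 Pa, τ_CB = 2.89×10^7 Pa; maximum is in CB.
τ_max = T_CB·r/J = 237.1·0.0174/1.42×10^-7 = 2.890×10^7 Pa.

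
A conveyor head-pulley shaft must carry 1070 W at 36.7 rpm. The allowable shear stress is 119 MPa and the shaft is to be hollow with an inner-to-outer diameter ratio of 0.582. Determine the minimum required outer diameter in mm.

ω = 2π·36.7/60 = 3.843 rad/s, so T = P/ω = 1070 / 3.843 = 278.4 N·m.
For a hollow shaft with d_i/d_o = 0.582: τ_max = 16T/(π d_o³ (1−k⁴)), so d_o = [16T/(π τ_allow (1−k⁴))]^(1/3) = [16·278.4/(π·1.19×10^8·0.8853)]^(1/3) = 0.02379 m.

23.8 mm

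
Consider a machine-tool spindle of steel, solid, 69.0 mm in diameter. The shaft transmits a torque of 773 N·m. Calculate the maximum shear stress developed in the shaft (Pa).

1.20e7 Pa

J = πd⁴/32 = π(0.0690)⁴/32 = 2.225×10^-6 m⁴.
τ_max = T·r/J = 773.0 × 0.0345 / 2.225×10^-6 = 1.198×10^7 Pa.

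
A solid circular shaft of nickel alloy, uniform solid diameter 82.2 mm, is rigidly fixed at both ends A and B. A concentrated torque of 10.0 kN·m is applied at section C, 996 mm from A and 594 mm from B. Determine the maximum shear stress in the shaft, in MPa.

With uniform GJ and both ends fixed, compatibility θ_AC = θ_CB gives T_A·a = T_B·b, together with T_A + T_B = T₀.
T_A = T₀·b/(a+b) = 10000·594/1590 = 3736 N·m; T_B = 6264 N·m.
τ in each portion: τ_AC = 3.43×10^7 Pa, τ_CB = 5.74×10^7 Pa; maximum is in CB.
τ_max = T_CB·r/J = 6264·0.0411/4.48×10^-6 = 5.744×10^7 Pa.

57.4 MPa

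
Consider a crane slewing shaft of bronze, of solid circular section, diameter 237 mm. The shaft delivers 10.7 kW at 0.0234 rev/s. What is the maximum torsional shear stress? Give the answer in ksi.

ω = 2π·0.0234 = 0.1470 rad/s, so T = P/ω = 10.7×10³ / 0.1470 = 72780 N·m.
J = πd⁴/32 = π(0.237)⁴/32 = 3.097×10^-4 m⁴.
τ_max = T·r/J = 72780 × 0.118 / 3.097×10^-4 = 2.784×10^7 Pa.

4.04 ksi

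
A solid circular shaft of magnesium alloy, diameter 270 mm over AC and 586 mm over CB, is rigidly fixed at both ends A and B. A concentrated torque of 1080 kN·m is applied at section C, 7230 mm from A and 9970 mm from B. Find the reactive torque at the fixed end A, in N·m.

63200 N·m

Compatibility: T_A·a/J_AC = T_B·b/J_CB with T_A + T_B = T₀.
J_AC = 5.22×10^-4 m⁴, J_CB = 0.0116 m⁴, so T_A = T₀·(J_AC/a)/((J_AC/a)+(J_CB/b)) = 63190 N·m, T_B = 1.017e6 N·m.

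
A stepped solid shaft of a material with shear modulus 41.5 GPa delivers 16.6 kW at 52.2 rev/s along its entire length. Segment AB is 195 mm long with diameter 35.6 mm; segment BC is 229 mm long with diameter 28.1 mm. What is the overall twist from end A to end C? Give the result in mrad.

6.07 mrad

ω = 2π·52.2 = 328.0 rad/s, so T = P/ω = 16.6×10³ / 328.0 = 50.61 N·m.
J_AB = π(0.0356)⁴/32 = 1.58×10^-7 m⁴; J_BC = π(0.0281)⁴/32 = 6.12×10^-8 m⁴.
θ = (T/G)·Σ L_i/J_i = (50.61/41.5×10⁹)·(0.195/1.58×10^-7 + 0.229/6.12×10^-8) = 6.071×10^-3 rad.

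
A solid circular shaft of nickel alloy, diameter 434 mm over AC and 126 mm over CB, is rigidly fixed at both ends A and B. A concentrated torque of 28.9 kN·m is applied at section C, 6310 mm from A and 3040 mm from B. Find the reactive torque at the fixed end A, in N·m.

28500 N·m

Compatibility: T_A·a/J_AC = T_B·b/J_CB with T_A + T_B = T₀.
J_AC = 3.48×10^-3 m⁴, J_CB = 2.47×10^-5 m⁴, so T_A = T₀·(J_AC/a)/((J_AC/a)+(J_CB/b)) = 28480 N·m, T_B = 420.0 N·m.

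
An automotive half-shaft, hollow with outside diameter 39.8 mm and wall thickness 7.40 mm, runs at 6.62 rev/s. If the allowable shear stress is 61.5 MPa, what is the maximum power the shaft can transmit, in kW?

26.7 kW

J = π(d_o⁴ − d_i⁴)/32 = π(0.0398⁴ − 0.0250⁴)/32 = 2.080×10^-7 m⁴.
T_max = τ_allow·J/r = 6.15×10^7 × 2.080×10^-7 / 0.0199 = 642.8 N·m.
ω = 2π·6.62 = 41.59 rad/s, so P_max = T_max·ω = 2.674×10^4 W.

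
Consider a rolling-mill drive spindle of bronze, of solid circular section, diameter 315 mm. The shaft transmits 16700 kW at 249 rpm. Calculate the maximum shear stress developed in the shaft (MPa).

ω = 2π·249/60 = 26.08 rad/s, so T = P/ω = 16700×10³ / 26.08 = 640500 N·m.
J = πd⁴/32 = π(0.315)⁴/32 = 9.666×10^-4 m⁴.
τ_max = T·r/J = 640500 × 0.158 / 9.666×10^-4 = 1.044×10^8 Pa.

104 MPa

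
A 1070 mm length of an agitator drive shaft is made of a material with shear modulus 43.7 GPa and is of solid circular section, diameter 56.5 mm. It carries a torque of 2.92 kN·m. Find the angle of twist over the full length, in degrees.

4.09°

J = πd⁴/32 = π(0.0565)⁴/32 = 1.000×10^-6 m⁴.
θ = T·L/(G·J) = 2920 × 1.07 / (43.7×10⁹ × 1.000×10^-6) = 0.07146 rad.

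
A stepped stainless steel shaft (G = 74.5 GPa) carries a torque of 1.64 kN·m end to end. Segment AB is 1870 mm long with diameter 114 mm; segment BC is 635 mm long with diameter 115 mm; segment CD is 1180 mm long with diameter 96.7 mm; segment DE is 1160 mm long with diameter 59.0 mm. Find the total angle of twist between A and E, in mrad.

27.8 mrad

J_AB = π(0.114)⁴/32 = 1.66×10^-5 m⁴; J_BC = π(0.115)⁴/32 = 1.72×10^-5 m⁴; J_CD = π(0.0967)⁴/32 = 8.58×10^-6 m⁴; J_DE = π(0.0590)⁴/32 = 1.19×10^-6 m⁴.
θ = (T/G)·Σ L_i/J_i = (1640/74.5×10⁹)·(1.87/1.66×10^-5 + 0.635/1.72×10^-5 + 1.18/8.58×10^-6 + 1.16/1.19×10^-6) = 0.02779 rad.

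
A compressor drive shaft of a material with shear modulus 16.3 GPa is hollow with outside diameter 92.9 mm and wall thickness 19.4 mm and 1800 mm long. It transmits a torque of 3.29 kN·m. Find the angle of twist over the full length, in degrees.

3.22°

J = π(d_o⁴ − d_i⁴)/32 = π(0.0929⁴ − 0.0541⁴)/32 = 6.471×10^-6 m⁴.
θ = T·L/(G·J) = 3290 × 1.80 / (16.3×10⁹ × 6.471×10^-6) = 0.05614 rad.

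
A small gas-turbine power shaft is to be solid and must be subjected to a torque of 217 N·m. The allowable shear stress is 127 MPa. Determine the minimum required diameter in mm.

20.6 mm

For a solid shaft τ_max = 16T/(πd³), so d = (16T/(π τ_allow))^(1/3) = (16·217.0/(π·1.27×10^8))^(1/3) = 0.02057 m.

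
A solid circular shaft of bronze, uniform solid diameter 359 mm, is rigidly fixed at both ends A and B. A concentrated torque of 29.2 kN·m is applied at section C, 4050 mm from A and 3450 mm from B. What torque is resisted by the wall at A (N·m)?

With uniform GJ and both ends fixed, compatibility θ_AC = θ_CB gives T_A·a = T_B·b, together with T_A + T_B = T₀.
T_A = T₀·b/(a+b) = 29200·3450/7500 = 13430 N·m; T_B = 15770 N·m.

13400 N·m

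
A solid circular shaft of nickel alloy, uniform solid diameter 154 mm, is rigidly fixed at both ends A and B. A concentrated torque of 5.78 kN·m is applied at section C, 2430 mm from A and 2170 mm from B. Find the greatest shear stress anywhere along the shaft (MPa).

4.26 MPa

With uniform GJ and both ends fixed, compatibility θ_AC = θ_CB gives T_A·a = T_B·b, together with T_A + T_B = T₀.
T_A = T₀·b/(a+b) = 5780·2170/4600 = 2727 N·m; T_B = 3053 N·m.
τ in each portion: τ_AC = 3.80×10^6 Pa, τ_CB = 4.26×10^6 Pa; maximum is in CB.
τ_max = T_CB·r/J = 3053·0.0770/5.52×10^-5 = 4.258×10^6 Pa.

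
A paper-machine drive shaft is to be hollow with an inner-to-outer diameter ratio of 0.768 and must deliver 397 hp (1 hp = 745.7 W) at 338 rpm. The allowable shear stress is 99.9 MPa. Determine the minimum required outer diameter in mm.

86.8 mm

ω = 2π·338/60 = 35.40 rad/s, so T = P/ω = 397×745.7 / 35.40 = 8364 N·m.
For a hollow shaft with d_i/d_o = 0.768: τ_max = 16T/(π d_o³ (1−k⁴)), so d_o = [16T/(π τ_allow (1−k⁴))]^(1/3) = [16·8364/(π·9.99×10^7·0.6521)]^(1/3) = 0.08680 m.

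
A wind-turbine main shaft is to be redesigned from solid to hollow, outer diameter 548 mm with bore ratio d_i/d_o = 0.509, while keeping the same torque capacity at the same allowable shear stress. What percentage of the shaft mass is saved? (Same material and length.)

22.4 %

Equal τ_max and T ⇒ the solid shaft needs d_s³ = d_o³(1−k⁴), so d_s = 548·(1−0.509⁴)^(1/3) = 535.5 mm.
Area ratio A_h/A_s = d_o²(1−k²)/d_s² = (1−k²)/(1−k⁴)^(2/3) = 0.7760.
Mass saving = 1 − 0.7760 = 22.4 %.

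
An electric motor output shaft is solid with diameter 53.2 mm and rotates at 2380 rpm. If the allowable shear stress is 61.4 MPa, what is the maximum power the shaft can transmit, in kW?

452 kW

J = πd⁴/32 = π(0.0532)⁴/32 = 7.864×10^-7 m⁴.
T_max = τ_allow·J/r = 6.14×10^7 × 7.864×10^-7 / 0.0266 = 1815 N·m.
ω = 2π·2380/60 = 249.2 rad/s, so P_max = T_max·ω = 4.524×10^5 W.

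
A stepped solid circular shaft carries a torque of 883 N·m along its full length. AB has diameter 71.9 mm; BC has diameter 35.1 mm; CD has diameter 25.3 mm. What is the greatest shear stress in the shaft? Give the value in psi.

Under the same torque, τ_max = 16T/(πd³) is largest where d is smallest — segment CD (d = 25.3 mm).
τ_max = 16·883.0/(π·(0.0253)³) = 2.777×10^8 Pa.

40300 psi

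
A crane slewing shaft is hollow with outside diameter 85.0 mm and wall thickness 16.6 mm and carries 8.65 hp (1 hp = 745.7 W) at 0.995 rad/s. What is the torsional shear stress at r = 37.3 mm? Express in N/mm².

ω = 0.995 rad/s, so T = P/ω = 8.65×745.7 / 0.9950 = 6483 N·m.
J = π(d_o⁴ − d_i⁴)/32 = π(0.0850⁴ − 0.0518⁴)/32 = 4.418×10^-6 m⁴.
Shear stress varies linearly with radius: τ = T·r/J = 6483 × 0.0373 / 4.418×10^-6 = 5.473×10^7 Pa.

54.7 N/mm²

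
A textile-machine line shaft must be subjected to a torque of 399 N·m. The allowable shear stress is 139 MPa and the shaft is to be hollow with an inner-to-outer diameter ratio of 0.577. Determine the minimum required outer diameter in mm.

For a hollow shaft with d_i/d_o = 0.577: τ_max = 16T/(π d_o³ (1−k⁴)), so d_o = [16T/(π τ_allow (1−k⁴))]^(1/3) = [16·399.0/(π·1.39×10^8·0.8892)]^(1/3) = 0.02543 m.

25.4 mm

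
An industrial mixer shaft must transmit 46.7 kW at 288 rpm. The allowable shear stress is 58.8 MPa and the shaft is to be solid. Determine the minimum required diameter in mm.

51.2 mm

ω = 2π·288/60 = 30.16 rad/s, so T = P/ω = 46.7×10³ / 30.16 = 1548 N·m.
For a solid shaft τ_max = 16T/(πd³), so d = (16T/(π τ_allow))^(1/3) = (16·1548/(π·5.88×10^7))^(1/3) = 0.05119 m.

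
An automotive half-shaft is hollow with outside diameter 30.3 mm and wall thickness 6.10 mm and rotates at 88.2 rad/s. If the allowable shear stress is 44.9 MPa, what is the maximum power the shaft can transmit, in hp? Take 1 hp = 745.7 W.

25.3 hp

J = π(d_o⁴ − d_i⁴)/32 = π(0.0303⁴ − 0.0181⁴)/32 = 7.221×10^-8 m⁴.
T_max = τ_allow·J/r = 4.49×10^7 × 7.221×10^-8 / 0.0152 = 214.0 N·m.
ω = 88.2 rad/s, so P_max = T_max·ω = 1.888×10^4 W.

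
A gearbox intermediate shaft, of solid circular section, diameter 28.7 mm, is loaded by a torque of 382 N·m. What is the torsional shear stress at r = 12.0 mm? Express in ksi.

9.98 ksi

J = πd⁴/32 = π(0.0287)⁴/32 = 6.661×10^-8 m⁴.
Shear stress varies linearly with radius: τ = T·r/J = 382.0 × 0.0120 / 6.661×10^-8 = 6.882×10^7 Pa.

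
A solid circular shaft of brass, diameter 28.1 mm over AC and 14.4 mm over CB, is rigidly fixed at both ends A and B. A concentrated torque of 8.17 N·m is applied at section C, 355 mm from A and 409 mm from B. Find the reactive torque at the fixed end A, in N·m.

7.71 N·m

Compatibility: T_A·a/J_AC = T_B·b/J_CB with T_A + T_B = T₀.
J_AC = 6.12×10^-8 m⁴, J_CB = 4.22×10^-9 m⁴, so T_A = T₀·(J_AC/a)/((J_AC/a)+(J_CB/b)) = 7.709 N·m, T_B = 0.4614 N·m.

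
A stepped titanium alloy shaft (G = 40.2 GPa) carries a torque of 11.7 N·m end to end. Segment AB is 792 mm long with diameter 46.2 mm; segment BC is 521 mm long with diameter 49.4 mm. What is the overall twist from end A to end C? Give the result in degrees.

0.0444°

J_AB = π(0.0462)⁴/32 = 4.47×10^-7 m⁴; J_BC = π(0.0494)⁴/32 = 5.85×10^-7 m⁴.
θ = (T/G)·Σ L_i/J_i = (11.70/40.2×10⁹)·(0.792/4.47×10^-7 + 0.521/5.85×10^-7) = 7.747×10^-4 rad.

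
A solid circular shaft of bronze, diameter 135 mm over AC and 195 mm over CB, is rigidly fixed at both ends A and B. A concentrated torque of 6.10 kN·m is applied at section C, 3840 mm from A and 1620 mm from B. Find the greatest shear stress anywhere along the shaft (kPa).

Compatibility: T_A·a/J_AC = T_B·b/J_CB with T_A + T_B = T₀.
J_AC = 3.26×10^-5 m⁴, J_CB = 1.42×10^-4 m⁴, so T_A = T₀·(J_AC/a)/((J_AC/a)+(J_CB/b)) = 538.9 N·m, T_B = 5561 N·m.
τ in each portion: τ_AC = 1.12×10^6 Pa, τ_CB = 3.82×10^6 Pa; maximum is in CB.
τ_max = T_CB·r/J = 5561·0.0975/1.42×10^-4 = 3.820×10^6 Pa.

3820 kPa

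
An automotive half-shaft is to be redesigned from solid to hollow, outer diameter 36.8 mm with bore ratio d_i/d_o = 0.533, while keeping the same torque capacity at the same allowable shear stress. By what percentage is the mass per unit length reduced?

24.3 %

Equal τ_max and T ⇒ the solid shaft needs d_s³ = d_o³(1−k⁴), so d_s = 36.8·(1−0.533⁴)^(1/3) = 35.78 mm.
Area ratio A_h/A_s = d_o²(1−k²)/d_s² = (1−k²)/(1−k⁴)^(2/3) = 0.7572.
Mass saving = 1 − 0.7572 = 24.3 %.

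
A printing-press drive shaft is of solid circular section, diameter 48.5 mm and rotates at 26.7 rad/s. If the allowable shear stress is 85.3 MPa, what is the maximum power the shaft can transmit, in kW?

J = πd⁴/32 = π(0.0485)⁴/32 = 5.432×10^-7 m⁴.
T_max = τ_allow·J/r = 8.53×10^7 × 5.432×10^-7 / 0.0243 = 1911 N·m.
ω = 26.7 rad/s, so P_max = T_max·ω = 5.102×10^4 W.

51.0 kW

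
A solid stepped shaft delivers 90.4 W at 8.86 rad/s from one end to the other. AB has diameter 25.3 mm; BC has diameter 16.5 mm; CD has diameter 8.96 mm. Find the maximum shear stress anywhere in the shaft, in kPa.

72200 kPa

ω = 8.86 rad/s, so T = P/ω = 90.4 / 8.860 = 10.20 N·m.
Under the same torque, τ_max = 16T/(πd³) is largest where d is smallest — segment CD (d = 8.96 mm).
τ_max = 16·10.20/(π·(0.00896)³) = 7.224×10^7 Pa.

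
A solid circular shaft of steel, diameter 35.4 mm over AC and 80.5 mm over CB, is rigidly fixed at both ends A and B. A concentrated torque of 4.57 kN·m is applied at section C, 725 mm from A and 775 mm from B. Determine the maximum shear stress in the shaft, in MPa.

42.9 MPa

Compatibility: T_A·a/J_AC = T_B·b/J_CB with T_A + T_B = T₀.
J_AC = 1.54×10^-7 m⁴, J_CB = 4.12×10^-6 m⁴, so T_A = T₀·(J_AC/a)/((J_AC/a)+(J_CB/b)) = 175.7 N·m, T_B = 4394 N·m.
τ in each portion: τ_AC = 2.02×10^7 Pa, τ_CB = 4.29×10^7 Pa; maximum is in CB.
τ_max = T_CB·r/J = 4394·0.0403/4.12×10^-6 = 4.290×10^7 Pa.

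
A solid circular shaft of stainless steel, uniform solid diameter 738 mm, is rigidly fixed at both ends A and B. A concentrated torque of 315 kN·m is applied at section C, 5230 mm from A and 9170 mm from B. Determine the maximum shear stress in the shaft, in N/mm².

2.54 N/mm²

With uniform GJ and both ends fixed, compatibility θ_AC = θ_CB gives T_A·a = T_B·b, together with T_A + T_B = T₀.
T_A = T₀·b/(a+b) = 315000·9170/14400 = 200600 N·m; T_B = 114400 N·m.
τ in each portion: τ_AC = 2.54×10^6 Pa, τ_CB = 1.45×10^6 Pa; maximum is in AC.
τ_max = T_AC·r/J = 200600·0.369/0.0291 = 2.542×10^6 Pa.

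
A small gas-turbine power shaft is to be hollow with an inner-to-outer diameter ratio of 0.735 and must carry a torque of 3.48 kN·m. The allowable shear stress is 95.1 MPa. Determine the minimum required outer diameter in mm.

64.1 mm

For a hollow shaft with d_i/d_o = 0.735: τ_max = 16T/(π d_o³ (1−k⁴)), so d_o = [16T/(π τ_allow (1−k⁴))]^(1/3) = [16·3480/(π·9.51×10^7·0.7082)]^(1/3) = 0.06408 m.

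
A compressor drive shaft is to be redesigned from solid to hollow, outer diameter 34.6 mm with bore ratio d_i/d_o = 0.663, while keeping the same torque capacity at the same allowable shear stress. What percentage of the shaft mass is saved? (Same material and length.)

Equal τ_max and T ⇒ the solid shaft needs d_s³ = d_o³(1−k⁴), so d_s = 34.6·(1−0.663⁴)^(1/3) = 32.21 mm.
Area ratio A_h/A_s = d_o²(1−k²)/d_s² = (1−k²)/(1−k⁴)^(2/3) = 0.6467.
Mass saving = 1 − 0.6467 = 35.3 %.

35.3 %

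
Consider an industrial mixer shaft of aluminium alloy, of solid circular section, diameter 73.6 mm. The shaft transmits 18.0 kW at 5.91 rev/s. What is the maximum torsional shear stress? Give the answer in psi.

ω = 2π·5.91 = 37.13 rad/s, so T = P/ω = 18.0×10³ / 37.13 = 484.7 N·m.
J = πd⁴/32 = π(0.0736)⁴/32 = 2.881×10^-6 m⁴.
τ_max = T·r/J = 484.7 × 0.0368 / 2.881×10^-6 = 6.192×10^6 Pa.

898 psi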